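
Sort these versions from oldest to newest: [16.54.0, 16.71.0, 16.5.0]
[16.5.0, 16.54.0, 16.71.0]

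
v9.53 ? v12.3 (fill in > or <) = <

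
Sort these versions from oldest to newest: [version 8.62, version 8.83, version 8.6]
[version 8.6, version 8.62, version 8.83]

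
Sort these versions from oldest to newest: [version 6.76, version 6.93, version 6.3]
[version 6.3, version 6.76, version 6.93]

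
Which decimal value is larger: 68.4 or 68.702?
68.702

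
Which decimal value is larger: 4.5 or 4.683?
4.683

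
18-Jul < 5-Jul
False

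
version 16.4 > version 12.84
True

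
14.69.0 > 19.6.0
False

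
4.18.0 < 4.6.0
False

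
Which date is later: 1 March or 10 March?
10 March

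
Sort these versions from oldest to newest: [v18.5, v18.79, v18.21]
[v18.5, v18.21, v18.79]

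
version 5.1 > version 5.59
False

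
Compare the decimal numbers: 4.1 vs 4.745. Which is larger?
4.745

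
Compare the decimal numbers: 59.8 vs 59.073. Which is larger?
59.8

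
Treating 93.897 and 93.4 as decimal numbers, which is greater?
93.897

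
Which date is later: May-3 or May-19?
May-19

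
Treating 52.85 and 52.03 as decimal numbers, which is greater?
52.85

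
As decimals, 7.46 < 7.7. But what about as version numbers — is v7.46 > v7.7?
True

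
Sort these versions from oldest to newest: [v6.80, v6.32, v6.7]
[v6.7, v6.32, v6.80]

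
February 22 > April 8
False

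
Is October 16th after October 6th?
Yes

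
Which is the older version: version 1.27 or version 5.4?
version 1.27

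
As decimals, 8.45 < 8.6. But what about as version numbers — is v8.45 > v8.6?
True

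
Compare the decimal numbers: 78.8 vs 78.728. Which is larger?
78.8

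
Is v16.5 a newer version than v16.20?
No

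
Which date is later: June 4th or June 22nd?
June 22nd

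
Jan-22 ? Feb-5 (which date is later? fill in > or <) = <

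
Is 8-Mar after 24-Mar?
No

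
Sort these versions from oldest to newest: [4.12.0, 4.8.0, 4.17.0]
[4.8.0, 4.12.0, 4.17.0]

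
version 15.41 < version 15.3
False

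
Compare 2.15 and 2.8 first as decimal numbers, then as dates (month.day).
As decimals: 2.15 < 2.8. As dates: 2/15 is later than 2/8 (day 15 > day 8).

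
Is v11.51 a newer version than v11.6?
Yes. Version numbers are compared segment by segment as integers, not as decimals: minor version 51 > 6, so v11.51 > v11.6 (even though the decimal 11.51 < 11.6).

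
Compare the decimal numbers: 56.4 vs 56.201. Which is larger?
56.4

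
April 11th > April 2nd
True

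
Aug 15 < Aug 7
False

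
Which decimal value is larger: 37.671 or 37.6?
37.671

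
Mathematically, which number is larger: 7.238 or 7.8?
7.8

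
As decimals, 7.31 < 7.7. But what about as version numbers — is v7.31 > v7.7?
True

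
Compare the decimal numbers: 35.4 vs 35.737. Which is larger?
35.737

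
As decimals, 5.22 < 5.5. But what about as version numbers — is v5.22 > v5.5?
True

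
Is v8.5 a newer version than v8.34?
No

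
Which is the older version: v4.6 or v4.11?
v4.6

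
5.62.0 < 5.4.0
False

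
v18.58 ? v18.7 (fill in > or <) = >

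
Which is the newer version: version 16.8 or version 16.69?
version 16.69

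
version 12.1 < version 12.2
True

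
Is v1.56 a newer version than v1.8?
Yes. Version numbers are compared segment by segment as integers, not as decimals: minor version 56 > 8, so v1.56 > v1.8 (even though the decimal 1.56 < 1.8).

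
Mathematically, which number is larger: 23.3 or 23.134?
23.3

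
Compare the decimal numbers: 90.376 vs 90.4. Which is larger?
90.4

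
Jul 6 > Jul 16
False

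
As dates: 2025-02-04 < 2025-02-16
True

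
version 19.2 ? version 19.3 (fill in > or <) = <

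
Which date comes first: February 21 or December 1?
February 21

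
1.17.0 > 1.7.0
True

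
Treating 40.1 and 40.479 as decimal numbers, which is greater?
40.479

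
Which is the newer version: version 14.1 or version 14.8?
version 14.8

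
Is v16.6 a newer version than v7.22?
Yes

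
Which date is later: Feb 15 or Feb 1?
Feb 15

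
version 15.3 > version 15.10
False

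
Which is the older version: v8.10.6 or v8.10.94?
v8.10.6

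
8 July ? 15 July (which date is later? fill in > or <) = <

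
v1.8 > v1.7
True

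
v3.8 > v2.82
True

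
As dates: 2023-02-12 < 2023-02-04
False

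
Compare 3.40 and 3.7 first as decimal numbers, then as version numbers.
As decimals: 3.40 < 3.7. As versions: v3.40 > v3.7 (minor version 40 > 7).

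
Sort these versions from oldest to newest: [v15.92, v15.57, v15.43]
[v15.43, v15.57, v15.92]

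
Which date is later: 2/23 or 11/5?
11/5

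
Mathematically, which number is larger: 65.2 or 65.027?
65.2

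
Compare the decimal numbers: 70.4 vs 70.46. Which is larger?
70.46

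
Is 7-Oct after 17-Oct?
No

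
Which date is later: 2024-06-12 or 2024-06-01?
2024-06-12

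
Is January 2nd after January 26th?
No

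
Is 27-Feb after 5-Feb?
Yes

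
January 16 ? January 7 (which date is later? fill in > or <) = >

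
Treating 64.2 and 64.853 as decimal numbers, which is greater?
64.853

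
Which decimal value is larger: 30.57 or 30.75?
30.75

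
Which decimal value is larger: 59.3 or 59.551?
59.551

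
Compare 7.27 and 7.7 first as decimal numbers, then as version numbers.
As decimals: 7.27 < 7.7. As versions: v7.27 > v7.7 (minor version 27 > 7).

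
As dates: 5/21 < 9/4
True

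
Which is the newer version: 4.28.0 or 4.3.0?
4.28.0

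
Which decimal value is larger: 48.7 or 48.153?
48.7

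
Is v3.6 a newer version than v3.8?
No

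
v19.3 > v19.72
False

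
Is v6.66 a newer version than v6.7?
Yes. Version numbers are compared segment by segment as integers, not as decimals: minor version 66 > 7, so v6.66 > v6.7 (even though the decimal 6.66 < 6.7).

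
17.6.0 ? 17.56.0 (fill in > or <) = <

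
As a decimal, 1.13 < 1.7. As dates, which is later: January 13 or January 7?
January 13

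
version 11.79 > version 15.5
False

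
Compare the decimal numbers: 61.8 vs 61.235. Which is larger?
61.8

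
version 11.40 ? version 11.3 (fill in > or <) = >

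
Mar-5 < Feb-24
False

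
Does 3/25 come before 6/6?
Yes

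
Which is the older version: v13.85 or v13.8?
v13.8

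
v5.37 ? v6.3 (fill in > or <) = <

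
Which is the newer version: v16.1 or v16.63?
v16.63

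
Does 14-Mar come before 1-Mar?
No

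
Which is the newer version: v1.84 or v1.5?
v1.84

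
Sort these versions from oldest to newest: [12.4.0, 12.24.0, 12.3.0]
[12.3.0, 12.4.0, 12.24.0]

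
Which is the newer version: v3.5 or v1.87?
v3.5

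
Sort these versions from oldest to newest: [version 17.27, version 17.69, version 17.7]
[version 17.7, version 17.27, version 17.69]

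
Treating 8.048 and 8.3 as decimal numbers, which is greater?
8.3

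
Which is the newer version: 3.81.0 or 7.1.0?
7.1.0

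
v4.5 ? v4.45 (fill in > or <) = <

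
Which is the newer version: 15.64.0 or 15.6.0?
15.64.0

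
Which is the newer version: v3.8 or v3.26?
v3.26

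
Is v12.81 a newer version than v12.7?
Yes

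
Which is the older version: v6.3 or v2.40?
v2.40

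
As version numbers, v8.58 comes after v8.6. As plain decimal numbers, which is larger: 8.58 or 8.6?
8.6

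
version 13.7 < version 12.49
False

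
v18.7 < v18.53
True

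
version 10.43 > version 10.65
False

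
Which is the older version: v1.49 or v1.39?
v1.39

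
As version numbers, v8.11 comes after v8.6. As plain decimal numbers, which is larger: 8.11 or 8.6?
8.6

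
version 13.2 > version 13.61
False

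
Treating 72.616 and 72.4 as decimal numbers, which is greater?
72.616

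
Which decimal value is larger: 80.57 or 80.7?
80.7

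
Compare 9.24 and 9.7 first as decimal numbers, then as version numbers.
As decimals: 9.24 < 9.7. As versions: v9.24 > v9.7 (minor version 24 > 7).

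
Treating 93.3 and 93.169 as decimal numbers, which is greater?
93.3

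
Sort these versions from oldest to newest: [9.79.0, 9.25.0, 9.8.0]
[9.8.0, 9.25.0, 9.79.0]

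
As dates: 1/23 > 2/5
False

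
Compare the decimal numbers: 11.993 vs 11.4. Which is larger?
11.993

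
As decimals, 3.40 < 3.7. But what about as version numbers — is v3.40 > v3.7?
True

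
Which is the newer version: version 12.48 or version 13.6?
version 13.6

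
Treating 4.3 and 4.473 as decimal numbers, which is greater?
4.473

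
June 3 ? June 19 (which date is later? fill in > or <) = <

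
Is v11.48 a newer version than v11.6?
Yes. Version numbers are compared segment by segment as integers, not as decimals: minor version 48 > 6, so v11.48 > v11.6 (even though the decimal 11.48 < 11.6).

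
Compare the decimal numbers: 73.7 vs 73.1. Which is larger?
73.7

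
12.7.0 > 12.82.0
False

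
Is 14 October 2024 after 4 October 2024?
Yes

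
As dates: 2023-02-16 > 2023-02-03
True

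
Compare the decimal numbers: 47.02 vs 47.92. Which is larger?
47.92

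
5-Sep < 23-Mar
False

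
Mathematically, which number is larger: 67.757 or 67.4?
67.757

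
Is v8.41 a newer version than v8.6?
Yes. Version numbers are compared segment by segment as integers, not as decimals: minor version 41 > 6, so v8.41 > v8.6 (even though the decimal 8.41 < 8.6).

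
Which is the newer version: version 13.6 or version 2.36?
version 13.6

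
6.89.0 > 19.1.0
False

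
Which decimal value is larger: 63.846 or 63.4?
63.846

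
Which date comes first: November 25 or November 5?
November 5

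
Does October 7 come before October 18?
Yes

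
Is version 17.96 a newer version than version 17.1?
Yes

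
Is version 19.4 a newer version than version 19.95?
No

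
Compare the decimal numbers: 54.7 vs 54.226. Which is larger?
54.7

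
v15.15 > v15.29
False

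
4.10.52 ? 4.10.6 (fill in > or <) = >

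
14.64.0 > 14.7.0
True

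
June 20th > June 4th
True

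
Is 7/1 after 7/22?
No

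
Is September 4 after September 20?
No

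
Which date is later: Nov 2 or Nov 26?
Nov 26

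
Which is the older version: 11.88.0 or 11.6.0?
11.6.0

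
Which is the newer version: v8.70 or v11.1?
v11.1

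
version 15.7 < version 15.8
True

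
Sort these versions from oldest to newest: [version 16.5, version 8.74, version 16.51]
[version 8.74, version 16.5, version 16.51]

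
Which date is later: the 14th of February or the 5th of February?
the 14th of February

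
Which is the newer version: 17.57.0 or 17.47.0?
17.57.0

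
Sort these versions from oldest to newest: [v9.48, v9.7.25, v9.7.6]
[v9.7.6, v9.7.25, v9.48]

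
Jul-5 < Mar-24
False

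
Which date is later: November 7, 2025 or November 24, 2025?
November 24, 2025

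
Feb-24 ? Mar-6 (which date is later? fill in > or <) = <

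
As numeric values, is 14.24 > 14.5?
False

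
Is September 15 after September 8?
Yes. Day 15 comes after day 8 in September — this is a date comparison, not a decimal one (the decimal 9.15 would be smaller than 9.8).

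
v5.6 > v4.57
True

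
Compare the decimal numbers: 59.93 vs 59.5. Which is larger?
59.93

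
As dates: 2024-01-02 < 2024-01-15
True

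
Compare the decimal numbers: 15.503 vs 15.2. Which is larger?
15.503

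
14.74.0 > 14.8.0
True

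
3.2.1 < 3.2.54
True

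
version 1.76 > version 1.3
True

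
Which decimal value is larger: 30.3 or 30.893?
30.893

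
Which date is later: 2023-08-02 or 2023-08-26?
2023-08-26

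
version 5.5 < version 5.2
False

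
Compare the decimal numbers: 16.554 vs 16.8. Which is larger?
16.8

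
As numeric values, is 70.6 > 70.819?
False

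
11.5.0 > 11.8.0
False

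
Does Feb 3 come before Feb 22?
Yes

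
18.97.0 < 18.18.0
False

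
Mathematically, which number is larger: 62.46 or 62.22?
62.46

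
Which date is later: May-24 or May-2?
May-24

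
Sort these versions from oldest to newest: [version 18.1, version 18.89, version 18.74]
[version 18.1, version 18.74, version 18.89]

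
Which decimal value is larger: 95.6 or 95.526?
95.6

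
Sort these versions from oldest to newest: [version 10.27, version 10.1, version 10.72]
[version 10.1, version 10.27, version 10.72]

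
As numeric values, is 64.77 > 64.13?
True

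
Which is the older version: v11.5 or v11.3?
v11.3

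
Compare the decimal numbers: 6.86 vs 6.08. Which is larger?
6.86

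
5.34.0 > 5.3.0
True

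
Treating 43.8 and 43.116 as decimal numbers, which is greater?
43.8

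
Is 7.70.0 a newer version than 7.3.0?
Yes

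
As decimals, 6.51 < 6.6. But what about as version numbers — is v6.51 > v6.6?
True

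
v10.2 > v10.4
False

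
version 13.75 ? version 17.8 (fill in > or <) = <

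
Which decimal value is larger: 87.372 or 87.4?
87.4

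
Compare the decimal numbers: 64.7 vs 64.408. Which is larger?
64.7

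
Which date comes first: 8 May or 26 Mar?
26 Mar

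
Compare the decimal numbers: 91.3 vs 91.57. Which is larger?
91.57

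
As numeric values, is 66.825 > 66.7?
True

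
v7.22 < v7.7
False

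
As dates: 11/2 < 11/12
True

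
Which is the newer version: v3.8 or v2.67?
v3.8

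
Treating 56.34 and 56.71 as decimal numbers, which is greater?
56.71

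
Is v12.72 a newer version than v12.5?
Yes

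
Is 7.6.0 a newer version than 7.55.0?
No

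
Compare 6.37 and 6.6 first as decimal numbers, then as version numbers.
As decimals: 6.37 < 6.6. As versions: v6.37 > v6.6 (minor version 37 > 6).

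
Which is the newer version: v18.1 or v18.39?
v18.39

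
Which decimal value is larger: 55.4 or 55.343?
55.4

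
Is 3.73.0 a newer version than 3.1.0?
Yes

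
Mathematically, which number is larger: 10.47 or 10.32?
10.47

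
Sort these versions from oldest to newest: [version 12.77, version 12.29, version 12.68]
[version 12.29, version 12.68, version 12.77]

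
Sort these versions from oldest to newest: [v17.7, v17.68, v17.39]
[v17.7, v17.39, v17.68]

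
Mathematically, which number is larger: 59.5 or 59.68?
59.68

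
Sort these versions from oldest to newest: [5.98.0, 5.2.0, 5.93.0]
[5.2.0, 5.93.0, 5.98.0]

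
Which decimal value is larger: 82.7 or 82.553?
82.7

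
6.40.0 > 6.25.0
True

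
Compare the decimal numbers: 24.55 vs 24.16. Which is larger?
24.55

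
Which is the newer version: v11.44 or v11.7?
v11.44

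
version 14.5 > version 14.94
False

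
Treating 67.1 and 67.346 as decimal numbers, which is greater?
67.346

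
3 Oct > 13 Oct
False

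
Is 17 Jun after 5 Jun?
Yes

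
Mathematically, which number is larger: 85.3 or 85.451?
85.451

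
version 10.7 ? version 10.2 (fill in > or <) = >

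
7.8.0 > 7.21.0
False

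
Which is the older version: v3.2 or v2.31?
v2.31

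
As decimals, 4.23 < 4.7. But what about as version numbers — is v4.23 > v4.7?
True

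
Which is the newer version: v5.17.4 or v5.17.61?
v5.17.61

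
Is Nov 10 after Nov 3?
Yes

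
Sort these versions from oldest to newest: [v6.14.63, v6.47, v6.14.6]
[v6.14.6, v6.14.63, v6.47]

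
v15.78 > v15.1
True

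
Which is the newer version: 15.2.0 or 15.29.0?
15.29.0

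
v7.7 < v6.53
False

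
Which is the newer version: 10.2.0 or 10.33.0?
10.33.0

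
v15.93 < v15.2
False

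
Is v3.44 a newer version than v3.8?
Yes. Version numbers are compared segment by segment as integers, not as decimals: minor version 44 > 8, so v3.44 > v3.8 (even though the decimal 3.44 < 3.8).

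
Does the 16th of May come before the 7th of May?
No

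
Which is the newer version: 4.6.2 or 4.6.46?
4.6.46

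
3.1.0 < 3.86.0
True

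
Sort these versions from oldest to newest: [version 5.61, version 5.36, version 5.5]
[version 5.5, version 5.36, version 5.61]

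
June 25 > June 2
True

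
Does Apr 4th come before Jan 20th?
No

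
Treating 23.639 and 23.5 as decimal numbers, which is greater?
23.639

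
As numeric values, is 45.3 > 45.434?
False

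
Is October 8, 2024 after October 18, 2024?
No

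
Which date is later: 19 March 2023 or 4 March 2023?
19 March 2023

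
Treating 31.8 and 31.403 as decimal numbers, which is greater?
31.8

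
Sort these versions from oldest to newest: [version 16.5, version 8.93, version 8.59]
[version 8.59, version 8.93, version 16.5]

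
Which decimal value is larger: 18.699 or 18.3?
18.699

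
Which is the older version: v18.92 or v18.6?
v18.6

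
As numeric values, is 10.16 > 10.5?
False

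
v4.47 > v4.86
False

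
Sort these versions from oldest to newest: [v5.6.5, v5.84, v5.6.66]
[v5.6.5, v5.6.66, v5.84]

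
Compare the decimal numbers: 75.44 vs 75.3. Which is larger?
75.44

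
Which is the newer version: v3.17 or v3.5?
v3.17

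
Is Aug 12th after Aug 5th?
Yes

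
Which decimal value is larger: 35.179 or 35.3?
35.3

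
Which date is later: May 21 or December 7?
December 7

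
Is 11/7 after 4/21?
Yes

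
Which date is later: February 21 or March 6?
March 6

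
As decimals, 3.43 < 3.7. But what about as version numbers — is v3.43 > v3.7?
True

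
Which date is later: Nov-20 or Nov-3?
Nov-20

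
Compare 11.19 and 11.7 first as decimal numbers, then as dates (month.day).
As decimals: 11.19 < 11.7. As dates: 11/19 is later than 11/7 (day 19 > day 7).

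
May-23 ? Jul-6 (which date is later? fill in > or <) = <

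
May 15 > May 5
True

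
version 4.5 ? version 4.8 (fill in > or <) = <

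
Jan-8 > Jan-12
False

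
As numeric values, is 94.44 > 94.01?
True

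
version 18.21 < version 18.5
False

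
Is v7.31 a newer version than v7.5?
Yes. Version numbers are compared segment by segment as integers, not as decimals: minor version 31 > 5, so v7.31 > v7.5 (even though the decimal 7.31 < 7.5).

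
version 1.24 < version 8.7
True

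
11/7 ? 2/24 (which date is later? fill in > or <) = >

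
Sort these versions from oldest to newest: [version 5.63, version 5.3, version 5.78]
[version 5.3, version 5.63, version 5.78]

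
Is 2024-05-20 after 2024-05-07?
Yes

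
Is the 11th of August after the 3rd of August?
Yes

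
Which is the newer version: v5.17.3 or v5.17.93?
v5.17.93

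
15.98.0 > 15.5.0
True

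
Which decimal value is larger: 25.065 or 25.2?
25.2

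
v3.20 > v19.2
False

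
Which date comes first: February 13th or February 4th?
February 4th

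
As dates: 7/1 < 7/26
True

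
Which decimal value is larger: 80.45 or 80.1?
80.45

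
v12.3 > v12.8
False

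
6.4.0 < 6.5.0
True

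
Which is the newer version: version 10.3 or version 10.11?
version 10.11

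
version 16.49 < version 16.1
False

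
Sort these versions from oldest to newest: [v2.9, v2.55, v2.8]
[v2.8, v2.9, v2.55]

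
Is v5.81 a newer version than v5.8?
Yes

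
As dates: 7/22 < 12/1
True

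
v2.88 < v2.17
False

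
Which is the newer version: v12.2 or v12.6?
v12.6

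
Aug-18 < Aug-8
False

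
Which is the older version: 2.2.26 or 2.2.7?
2.2.7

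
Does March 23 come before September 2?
Yes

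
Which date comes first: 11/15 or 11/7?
11/7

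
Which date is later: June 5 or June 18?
June 18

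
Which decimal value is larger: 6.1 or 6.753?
6.753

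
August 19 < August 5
False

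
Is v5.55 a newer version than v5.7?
Yes. Version numbers are compared segment by segment as integers, not as decimals: minor version 55 > 7, so v5.55 > v5.7 (even though the decimal 5.55 < 5.7).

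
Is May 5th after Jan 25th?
Yes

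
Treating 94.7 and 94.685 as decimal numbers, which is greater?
94.7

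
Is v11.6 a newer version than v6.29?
Yes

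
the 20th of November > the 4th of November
True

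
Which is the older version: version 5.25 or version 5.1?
version 5.1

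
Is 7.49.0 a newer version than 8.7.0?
No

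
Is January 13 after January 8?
Yes. Day 13 comes after day 8 in January — this is a date comparison, not a decimal one (the decimal 1.13 would be smaller than 1.8).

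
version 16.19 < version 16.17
False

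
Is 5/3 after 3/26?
Yes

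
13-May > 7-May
True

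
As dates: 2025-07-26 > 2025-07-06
True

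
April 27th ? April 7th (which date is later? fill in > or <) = >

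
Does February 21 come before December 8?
Yes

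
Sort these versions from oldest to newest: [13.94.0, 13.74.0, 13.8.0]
[13.8.0, 13.74.0, 13.94.0]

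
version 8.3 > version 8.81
False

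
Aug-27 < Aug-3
False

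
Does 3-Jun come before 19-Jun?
Yes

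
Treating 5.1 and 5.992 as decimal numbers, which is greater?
5.992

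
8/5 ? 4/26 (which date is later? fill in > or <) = >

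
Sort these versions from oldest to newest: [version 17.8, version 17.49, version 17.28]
[version 17.8, version 17.28, version 17.49]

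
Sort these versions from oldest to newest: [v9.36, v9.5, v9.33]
[v9.5, v9.33, v9.36]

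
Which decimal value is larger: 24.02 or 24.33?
24.33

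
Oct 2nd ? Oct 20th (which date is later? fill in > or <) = <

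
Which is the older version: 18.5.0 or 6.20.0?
6.20.0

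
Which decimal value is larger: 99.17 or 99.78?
99.78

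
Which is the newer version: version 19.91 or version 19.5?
version 19.91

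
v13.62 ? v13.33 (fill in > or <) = >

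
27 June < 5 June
False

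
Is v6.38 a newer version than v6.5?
Yes. Version numbers are compared segment by segment as integers, not as decimals: minor version 38 > 5, so v6.38 > v6.5 (even though the decimal 6.38 < 6.5).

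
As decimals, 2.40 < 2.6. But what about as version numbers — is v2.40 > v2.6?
True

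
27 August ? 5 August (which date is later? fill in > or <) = >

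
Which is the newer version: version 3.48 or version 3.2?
version 3.48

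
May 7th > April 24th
True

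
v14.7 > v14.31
False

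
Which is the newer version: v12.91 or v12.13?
v12.91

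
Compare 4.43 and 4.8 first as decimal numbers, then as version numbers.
As decimals: 4.43 < 4.8. As versions: v4.43 > v4.8 (minor version 43 > 8).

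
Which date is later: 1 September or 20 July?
1 September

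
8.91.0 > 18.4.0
False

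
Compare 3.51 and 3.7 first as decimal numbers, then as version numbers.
As decimals: 3.51 < 3.7. As versions: v3.51 > v3.7 (minor version 51 > 7).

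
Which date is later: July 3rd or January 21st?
July 3rd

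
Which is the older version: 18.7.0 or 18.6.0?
18.6.0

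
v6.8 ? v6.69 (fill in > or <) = <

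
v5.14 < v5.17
True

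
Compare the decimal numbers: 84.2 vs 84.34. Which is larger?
84.34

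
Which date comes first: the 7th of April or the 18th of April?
the 7th of April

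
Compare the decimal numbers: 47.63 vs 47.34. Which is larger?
47.63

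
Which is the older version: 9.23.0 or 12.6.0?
9.23.0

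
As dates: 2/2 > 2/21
False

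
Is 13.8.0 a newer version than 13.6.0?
Yes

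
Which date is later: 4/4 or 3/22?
4/4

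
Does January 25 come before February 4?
Yes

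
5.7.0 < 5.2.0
False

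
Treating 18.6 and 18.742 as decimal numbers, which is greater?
18.742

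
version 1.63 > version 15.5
False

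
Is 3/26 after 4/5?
No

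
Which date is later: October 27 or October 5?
October 27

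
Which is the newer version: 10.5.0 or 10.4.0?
10.5.0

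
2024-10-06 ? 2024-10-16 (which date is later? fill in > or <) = <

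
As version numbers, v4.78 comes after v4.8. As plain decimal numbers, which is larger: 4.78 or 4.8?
4.8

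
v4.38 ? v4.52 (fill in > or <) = <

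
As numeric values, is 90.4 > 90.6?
False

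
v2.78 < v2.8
False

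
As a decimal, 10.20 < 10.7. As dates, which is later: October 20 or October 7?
October 20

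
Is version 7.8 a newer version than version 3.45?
Yes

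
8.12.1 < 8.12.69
True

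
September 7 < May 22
False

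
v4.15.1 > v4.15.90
False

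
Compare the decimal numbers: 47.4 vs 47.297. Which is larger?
47.4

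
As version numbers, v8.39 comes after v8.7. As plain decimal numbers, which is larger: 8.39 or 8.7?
8.7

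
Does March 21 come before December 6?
Yes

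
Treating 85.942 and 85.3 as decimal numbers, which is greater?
85.942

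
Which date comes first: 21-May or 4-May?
4-May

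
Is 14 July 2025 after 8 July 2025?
Yes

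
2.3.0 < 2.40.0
True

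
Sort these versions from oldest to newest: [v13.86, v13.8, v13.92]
[v13.8, v13.86, v13.92]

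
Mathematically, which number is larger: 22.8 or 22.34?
22.8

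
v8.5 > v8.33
False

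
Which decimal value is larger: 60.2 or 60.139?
60.2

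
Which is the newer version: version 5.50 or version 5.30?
version 5.50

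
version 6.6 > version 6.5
True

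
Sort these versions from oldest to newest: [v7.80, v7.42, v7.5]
[v7.5, v7.42, v7.80]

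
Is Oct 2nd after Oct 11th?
No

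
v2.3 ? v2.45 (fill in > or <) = <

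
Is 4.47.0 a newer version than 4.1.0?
Yes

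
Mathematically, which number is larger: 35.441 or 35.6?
35.6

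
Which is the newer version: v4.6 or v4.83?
v4.83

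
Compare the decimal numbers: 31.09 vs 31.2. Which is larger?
31.2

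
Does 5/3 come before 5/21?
Yes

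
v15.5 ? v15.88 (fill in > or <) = <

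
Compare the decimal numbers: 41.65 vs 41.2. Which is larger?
41.65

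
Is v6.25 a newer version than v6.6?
Yes. Version numbers are compared segment by segment as integers, not as decimals: minor version 25 > 6, so v6.25 > v6.6 (even though the decimal 6.25 < 6.6).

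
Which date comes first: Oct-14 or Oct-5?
Oct-5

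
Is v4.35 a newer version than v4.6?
Yes. Version numbers are compared segment by segment as integers, not as decimals: minor version 35 > 6, so v4.35 > v4.6 (even though the decimal 4.35 < 4.6).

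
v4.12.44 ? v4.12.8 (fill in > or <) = >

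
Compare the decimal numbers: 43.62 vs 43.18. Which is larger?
43.62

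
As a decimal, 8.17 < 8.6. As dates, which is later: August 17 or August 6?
August 17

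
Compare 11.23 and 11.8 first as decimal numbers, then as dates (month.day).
As decimals: 11.23 < 11.8. As dates: 11/23 is later than 11/8 (day 23 > day 8).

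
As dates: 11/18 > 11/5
True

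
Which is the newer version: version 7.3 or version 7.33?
version 7.33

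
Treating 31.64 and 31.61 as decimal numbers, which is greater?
31.64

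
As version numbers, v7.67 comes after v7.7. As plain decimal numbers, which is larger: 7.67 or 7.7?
7.7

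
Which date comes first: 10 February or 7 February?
7 February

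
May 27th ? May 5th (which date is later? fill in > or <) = >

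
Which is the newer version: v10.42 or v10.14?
v10.42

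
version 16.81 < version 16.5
False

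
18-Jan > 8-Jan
True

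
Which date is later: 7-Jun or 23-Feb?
7-Jun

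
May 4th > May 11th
False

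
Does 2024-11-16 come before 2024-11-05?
No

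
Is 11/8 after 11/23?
No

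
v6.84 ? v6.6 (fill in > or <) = >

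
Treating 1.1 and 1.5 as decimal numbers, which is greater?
1.5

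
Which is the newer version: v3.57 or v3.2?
v3.57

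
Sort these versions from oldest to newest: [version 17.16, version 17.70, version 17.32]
[version 17.16, version 17.32, version 17.70]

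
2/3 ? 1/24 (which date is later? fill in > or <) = >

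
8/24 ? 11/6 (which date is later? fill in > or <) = <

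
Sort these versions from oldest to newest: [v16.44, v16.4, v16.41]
[v16.4, v16.41, v16.44]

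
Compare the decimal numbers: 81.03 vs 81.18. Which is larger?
81.18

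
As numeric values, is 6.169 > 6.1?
True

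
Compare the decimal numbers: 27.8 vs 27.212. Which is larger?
27.8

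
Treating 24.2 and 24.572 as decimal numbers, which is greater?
24.572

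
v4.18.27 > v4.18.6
True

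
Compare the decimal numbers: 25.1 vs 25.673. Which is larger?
25.673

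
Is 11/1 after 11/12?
No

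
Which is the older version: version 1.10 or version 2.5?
version 1.10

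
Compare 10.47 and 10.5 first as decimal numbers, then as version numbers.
As decimals: 10.47 < 10.5. As versions: v10.47 > v10.5 (minor version 47 > 5).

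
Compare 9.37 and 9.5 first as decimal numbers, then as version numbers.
As decimals: 9.37 < 9.5. As versions: v9.37 > v9.5 (minor version 37 > 5).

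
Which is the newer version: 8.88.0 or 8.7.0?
8.88.0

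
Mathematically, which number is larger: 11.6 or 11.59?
11.6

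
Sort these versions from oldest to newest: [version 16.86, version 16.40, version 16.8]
[version 16.8, version 16.40, version 16.86]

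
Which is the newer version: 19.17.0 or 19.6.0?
19.17.0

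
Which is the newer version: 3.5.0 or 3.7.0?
3.7.0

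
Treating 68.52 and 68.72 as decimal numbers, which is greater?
68.72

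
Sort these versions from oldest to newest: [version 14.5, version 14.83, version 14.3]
[version 14.3, version 14.5, version 14.83]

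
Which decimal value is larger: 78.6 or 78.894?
78.894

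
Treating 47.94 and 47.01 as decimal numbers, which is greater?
47.94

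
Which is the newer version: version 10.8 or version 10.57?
version 10.57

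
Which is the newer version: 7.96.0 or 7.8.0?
7.96.0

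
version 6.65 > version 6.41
True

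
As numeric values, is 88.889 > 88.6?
True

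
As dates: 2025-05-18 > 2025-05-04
True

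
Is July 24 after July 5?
Yes. Day 24 comes after day 5 in July — this is a date comparison, not a decimal one (the decimal 7.24 would be smaller than 7.5).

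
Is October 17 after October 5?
Yes. Day 17 comes after day 5 in October — this is a date comparison, not a decimal one (the decimal 10.17 would be smaller than 10.5).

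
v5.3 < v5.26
True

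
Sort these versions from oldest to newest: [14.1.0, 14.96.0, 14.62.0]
[14.1.0, 14.62.0, 14.96.0]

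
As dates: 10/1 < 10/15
True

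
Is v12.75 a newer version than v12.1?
Yes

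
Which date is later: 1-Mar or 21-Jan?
1-Mar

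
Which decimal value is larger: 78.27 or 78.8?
78.8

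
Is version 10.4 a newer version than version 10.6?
No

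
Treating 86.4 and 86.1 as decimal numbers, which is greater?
86.4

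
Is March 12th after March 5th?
Yes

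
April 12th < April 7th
False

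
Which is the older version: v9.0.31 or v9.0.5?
v9.0.5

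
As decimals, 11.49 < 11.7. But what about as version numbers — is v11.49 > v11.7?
True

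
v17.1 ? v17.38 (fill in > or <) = <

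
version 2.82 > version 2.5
True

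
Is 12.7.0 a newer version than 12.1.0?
Yes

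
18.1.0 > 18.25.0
False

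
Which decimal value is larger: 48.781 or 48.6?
48.781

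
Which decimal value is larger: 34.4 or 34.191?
34.4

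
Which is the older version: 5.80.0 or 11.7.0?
5.80.0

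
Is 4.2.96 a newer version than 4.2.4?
Yes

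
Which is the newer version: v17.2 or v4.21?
v17.2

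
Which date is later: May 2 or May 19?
May 19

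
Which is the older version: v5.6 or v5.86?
v5.6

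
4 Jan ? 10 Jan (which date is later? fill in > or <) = <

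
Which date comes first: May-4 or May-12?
May-4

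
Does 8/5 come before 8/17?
Yes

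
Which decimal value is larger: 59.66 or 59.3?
59.66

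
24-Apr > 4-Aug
False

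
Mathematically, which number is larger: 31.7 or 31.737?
31.737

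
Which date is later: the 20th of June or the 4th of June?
the 20th of June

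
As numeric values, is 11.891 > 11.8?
True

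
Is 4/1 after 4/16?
No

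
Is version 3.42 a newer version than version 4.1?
No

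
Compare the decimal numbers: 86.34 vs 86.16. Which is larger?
86.34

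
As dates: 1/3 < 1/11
True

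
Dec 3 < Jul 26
False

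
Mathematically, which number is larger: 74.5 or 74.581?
74.581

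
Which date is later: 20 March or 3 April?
3 April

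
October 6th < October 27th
True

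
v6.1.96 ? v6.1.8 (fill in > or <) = >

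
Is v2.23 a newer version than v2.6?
Yes. Version numbers are compared segment by segment as integers, not as decimals: minor version 23 > 6, so v2.23 > v2.6 (even though the decimal 2.23 < 2.6).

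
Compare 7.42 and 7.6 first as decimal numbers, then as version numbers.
As decimals: 7.42 < 7.6. As versions: v7.42 > v7.6 (minor version 42 > 6).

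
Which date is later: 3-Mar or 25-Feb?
3-Mar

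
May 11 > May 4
True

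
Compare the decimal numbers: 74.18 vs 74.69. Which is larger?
74.69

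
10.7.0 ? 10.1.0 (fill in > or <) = >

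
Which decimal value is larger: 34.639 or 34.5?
34.639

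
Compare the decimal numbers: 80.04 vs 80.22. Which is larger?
80.22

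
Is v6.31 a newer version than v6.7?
Yes. Version numbers are compared segment by segment as integers, not as decimals: minor version 31 > 7, so v6.31 > v6.7 (even though the decimal 6.31 < 6.7).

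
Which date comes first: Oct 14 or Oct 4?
Oct 4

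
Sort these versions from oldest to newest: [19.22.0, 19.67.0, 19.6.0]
[19.6.0, 19.22.0, 19.67.0]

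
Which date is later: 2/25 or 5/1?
5/1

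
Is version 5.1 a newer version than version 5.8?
No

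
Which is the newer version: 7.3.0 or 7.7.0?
7.7.0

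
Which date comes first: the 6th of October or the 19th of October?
the 6th of October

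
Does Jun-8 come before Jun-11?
Yes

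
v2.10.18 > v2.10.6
True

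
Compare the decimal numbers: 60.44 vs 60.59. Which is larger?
60.59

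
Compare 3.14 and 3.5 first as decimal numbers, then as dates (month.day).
As decimals: 3.14 < 3.5. As dates: 3/14 is later than 3/5 (day 14 > day 5).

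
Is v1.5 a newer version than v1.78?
No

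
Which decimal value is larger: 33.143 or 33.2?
33.2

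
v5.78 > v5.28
True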